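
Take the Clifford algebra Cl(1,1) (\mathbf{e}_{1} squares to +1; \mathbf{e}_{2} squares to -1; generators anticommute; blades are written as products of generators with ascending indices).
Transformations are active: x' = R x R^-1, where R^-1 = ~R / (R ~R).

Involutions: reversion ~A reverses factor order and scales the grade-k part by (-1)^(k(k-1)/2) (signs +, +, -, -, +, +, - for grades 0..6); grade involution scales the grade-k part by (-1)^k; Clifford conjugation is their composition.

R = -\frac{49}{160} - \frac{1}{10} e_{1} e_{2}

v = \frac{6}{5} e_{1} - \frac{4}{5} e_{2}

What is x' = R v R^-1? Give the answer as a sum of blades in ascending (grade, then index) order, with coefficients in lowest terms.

~R = -\frac{49}{160} + \frac{1}{10} e_{1} e_{2}, and R ~R = \frac{429}{5120}, so R^-1 = ~R / (\frac{429}{5120}).
R v = -\frac{179}{400} e_{1} + \frac{73}{200} e_{2}
Answer: \frac{22214}{10725} e_{1} - \frac{20036}{10725} e_{2}


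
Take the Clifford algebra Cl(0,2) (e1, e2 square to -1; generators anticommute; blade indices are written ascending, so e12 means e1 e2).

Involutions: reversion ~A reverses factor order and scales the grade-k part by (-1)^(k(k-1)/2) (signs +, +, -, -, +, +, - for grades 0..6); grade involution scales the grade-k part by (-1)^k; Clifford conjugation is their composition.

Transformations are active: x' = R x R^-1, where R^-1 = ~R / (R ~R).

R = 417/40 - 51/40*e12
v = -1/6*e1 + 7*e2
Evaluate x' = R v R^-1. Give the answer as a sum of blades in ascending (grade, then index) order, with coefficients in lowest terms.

~R = 417/40 + 51/40*e12, and R ~R = 17649/160, so R^-1 = ~R / (17649/160).
R v = 115/16*e1 + 1171/16*e2
Answer: 2991/1961*e1 + 80407/11766*e2


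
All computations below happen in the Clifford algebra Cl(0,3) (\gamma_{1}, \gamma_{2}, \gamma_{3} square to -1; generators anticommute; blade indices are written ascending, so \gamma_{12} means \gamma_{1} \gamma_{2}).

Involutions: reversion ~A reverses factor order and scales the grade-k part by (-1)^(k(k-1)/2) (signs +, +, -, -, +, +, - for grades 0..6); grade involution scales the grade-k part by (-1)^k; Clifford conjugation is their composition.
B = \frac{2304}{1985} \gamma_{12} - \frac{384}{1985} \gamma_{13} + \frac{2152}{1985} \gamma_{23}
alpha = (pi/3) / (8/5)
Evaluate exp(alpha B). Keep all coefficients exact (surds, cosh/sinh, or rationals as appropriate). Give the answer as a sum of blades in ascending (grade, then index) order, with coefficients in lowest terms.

B^2 term by term: the squares give (\frac{2304}{1985})^2*(\gamma_{12})^2 + (-\frac{384}{1985})^2*(\gamma_{13})^2 + (\frac{2152}{1985})^2*(\gamma_{23})^2 = \frac{5308416}{3940225}*(-1) + \frac{147456}{3940225}*(-1) + \frac{4631104}{3940225}*(-1) = -\frac{64}{25} (each basis 2-blade squares to minus the product of its generators' squares); cross terms between blades sharing an index anticommute and cancel. So B^2 = -\frac{64}{25}.
B^2 = -\frac{64}{25} — B^2 < 0, so the exponential closes trigonometrically: l = \frac{8}{5}, alpha*l = \frac{\pi}{3}, so exp(alpha B) = cos(\frac{\pi}{3}) + (sin(\frac{\pi}{3})/(\frac{8}{5}))*B = \frac{1}{2} + (\frac{5 \sqrt{3}}{16})*B.
Answer: \frac{1}{2} + \frac{144 \sqrt{3}}{397} \gamma_{12} - \frac{24 \sqrt{3}}{397} \gamma_{13} + \frac{269 \sqrt{3}}{794} \gamma_{23}


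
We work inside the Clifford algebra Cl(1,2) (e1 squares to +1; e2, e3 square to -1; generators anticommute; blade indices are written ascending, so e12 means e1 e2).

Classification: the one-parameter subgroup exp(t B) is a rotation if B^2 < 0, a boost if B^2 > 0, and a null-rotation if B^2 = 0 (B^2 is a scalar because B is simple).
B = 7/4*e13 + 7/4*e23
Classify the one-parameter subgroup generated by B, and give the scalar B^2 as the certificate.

B^2 term by term: the squares give (7/4)^2*(e13)^2 + (7/4)^2*(e23)^2 = 49/16*(+1) + 49/16*(-1) = 0 (each basis 2-blade squares to minus the product of its generators' squares); cross terms between blades sharing an index anticommute and cancel. So B^2 = 0.
Answer: null-rotation, certificate B^2 = 0. The invariant at work: B^2 = 0 is unchanged by conjugation, hence its sign classifies the subgroup whatever basis B is written in.


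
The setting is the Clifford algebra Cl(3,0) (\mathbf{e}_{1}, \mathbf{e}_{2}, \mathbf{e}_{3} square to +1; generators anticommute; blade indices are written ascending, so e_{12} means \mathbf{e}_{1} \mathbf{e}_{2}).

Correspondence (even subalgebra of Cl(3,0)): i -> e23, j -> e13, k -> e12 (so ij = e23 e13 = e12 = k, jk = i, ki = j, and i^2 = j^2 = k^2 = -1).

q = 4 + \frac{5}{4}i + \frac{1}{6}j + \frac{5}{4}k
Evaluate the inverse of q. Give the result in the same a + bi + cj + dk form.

In blades: q = 4 + \frac{5}{4} e_{12} + \frac{1}{6} e_{13} + \frac{5}{4} e_{23}.
With qbar = 4 - \frac{5}{4} e_{12} - \frac{1}{6} e_{13} - \frac{5}{4} e_{23} (scalar fixed, mapped units negated), q qbar = \frac{1379}{72} (the sum of squared coefficients), so q^-1 = qbar / (\frac{1379}{72}) = \frac{288}{1379} - \frac{90}{1379} e_{12} - \frac{12}{1379} e_{13} - \frac{90}{1379} e_{23}; translating back:
Answer: \frac{288}{1379} - \frac{90}{1379}i - \frac{12}{1379}j - \frac{90}{1379}k


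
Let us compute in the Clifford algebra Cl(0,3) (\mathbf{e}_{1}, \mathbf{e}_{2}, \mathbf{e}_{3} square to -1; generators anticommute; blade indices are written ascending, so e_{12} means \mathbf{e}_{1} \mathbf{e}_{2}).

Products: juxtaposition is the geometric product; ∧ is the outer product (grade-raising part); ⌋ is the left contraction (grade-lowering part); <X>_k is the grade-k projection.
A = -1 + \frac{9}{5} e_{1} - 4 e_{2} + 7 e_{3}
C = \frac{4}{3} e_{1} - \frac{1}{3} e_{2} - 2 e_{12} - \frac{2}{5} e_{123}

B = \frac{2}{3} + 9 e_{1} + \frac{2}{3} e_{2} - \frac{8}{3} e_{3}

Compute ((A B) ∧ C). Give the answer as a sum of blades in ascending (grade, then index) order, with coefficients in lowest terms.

step 1: \frac{67}{15} - \frac{39}{5} e_{1} - \frac{10}{3} e_{2} + \frac{22}{3} e_{3} + \frac{186}{5} e_{12} - \frac{339}{5} e_{13} + 6 e_{23}
step 2: \frac{268}{45} e_{1} - \frac{67}{45} e_{2} - \frac{17}{9} e_{12} - \frac{88}{9} e_{13} + \frac{22}{9} e_{23} - \frac{2329}{75} e_{123}
Answer: \frac{268}{45} e_{1} - \frac{67}{45} e_{2} - \frac{17}{9} e_{12} - \frac{88}{9} e_{13} + \frac{22}{9} e_{23} - \frac{2329}{75} e_{123}


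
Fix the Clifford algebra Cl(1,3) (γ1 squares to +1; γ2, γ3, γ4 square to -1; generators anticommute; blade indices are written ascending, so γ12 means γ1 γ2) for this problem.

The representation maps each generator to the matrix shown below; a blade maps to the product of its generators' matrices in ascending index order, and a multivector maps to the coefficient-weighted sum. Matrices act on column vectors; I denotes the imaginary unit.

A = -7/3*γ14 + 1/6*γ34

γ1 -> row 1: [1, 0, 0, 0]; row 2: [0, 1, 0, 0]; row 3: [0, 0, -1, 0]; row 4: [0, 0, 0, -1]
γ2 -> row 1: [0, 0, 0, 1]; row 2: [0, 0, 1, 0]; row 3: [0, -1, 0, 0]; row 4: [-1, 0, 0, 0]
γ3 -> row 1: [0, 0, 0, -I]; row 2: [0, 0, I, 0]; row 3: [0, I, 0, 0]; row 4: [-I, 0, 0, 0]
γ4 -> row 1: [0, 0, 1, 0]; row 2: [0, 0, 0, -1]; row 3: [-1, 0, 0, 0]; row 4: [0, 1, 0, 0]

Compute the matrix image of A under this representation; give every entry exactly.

Bivector images (products of the table entries): rho(γ14) = rho(γ1)rho(γ4) = row 1: [0, 0, 1, 0]; row 2: [0, 0, 0, -1]; row 3: [1, 0, 0, 0]; row 4: [0, -1, 0, 0]; rho(γ34) = rho(γ3)rho(γ4) = row 1: [0, -I, 0, 0]; row 2: [-I, 0, 0, 0]; row 3: [0, 0, 0, -I]; row 4: [0, 0, -I, 0].
M = (-7/3)*rho(γ14) + (1/6)*rho(γ34), summed entrywise:
Answer: row 1: [0, -I/6, -7/3, 0]; row 2: [-I/6, 0, 0, 7/3]; row 3: [-7/3, 0, 0, -I/6]; row 4: [0, 7/3, -I/6, 0]


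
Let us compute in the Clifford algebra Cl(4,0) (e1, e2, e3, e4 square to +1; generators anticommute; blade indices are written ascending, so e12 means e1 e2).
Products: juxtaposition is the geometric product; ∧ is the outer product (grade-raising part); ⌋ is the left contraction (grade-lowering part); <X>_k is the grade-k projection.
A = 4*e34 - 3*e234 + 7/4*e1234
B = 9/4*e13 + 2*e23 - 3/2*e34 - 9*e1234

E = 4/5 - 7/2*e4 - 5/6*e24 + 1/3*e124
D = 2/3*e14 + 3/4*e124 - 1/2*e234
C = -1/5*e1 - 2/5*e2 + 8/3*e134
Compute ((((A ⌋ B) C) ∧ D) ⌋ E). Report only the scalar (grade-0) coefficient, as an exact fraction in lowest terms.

step 1: -39/4 + 27*e1 + 36*e12
step 2: -27/5 - 249/20*e1 + 111/10*e2 - 54/5*e12 + 72*e34 - 26*e134 - 96*e234
step 3: -18/5*e14 - 229/20*e124 + 27/10*e234 + 249/40*e1234
step 4: 229/60 - 6/5*e2
Answer: 229/60


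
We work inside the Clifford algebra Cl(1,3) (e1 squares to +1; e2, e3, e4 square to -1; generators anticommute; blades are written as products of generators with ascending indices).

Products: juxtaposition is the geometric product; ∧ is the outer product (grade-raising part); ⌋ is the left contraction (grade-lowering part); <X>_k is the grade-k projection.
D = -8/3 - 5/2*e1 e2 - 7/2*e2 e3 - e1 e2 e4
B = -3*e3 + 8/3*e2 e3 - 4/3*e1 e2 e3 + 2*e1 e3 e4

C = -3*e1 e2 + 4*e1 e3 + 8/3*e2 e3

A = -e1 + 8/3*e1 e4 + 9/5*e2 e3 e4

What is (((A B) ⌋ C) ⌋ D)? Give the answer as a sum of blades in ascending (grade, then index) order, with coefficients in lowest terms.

step 1: -16/3*e3 - 24/5*e4 + 18/5*e1 e2 + 3*e1 e3 - 12/5*e1 e4 + 4/3*e2 e3 - 27/5*e2 e4 - 2*e3 e4 - 8/3*e1 e2 e3 + 8*e1 e3 e4 + 32/9*e2 e3 e4 + 64/9*e1 e2 e3 e4
step 2: -106/45 - 64/3*e1 - 128/9*e2
step 3: 848/135 + 320/9*e1 + 160/3*e2 - 448/9*e3 + 53/9*e1 e2 + 128/9*e1 e4 + 371/45*e2 e3 + 64/3*e2 e4 + 106/45*e1 e2 e4
Answer: 848/135 + 320/9*e1 + 160/3*e2 - 448/9*e3 + 53/9*e1 e2 + 128/9*e1 e4 + 371/45*e2 e3 + 64/3*e2 e4 + 106/45*e1 e2 e4


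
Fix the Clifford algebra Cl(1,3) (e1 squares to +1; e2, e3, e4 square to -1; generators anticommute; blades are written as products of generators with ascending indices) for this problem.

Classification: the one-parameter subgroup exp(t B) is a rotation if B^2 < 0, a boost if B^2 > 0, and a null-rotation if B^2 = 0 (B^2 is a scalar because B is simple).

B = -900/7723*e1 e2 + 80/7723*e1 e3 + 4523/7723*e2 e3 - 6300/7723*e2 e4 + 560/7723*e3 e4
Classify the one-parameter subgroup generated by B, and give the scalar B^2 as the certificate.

B^2 term by term: the squares give (-900/7723)^2*(e1 e2)^2 + (80/7723)^2*(e1 e3)^2 + (4523/7723)^2*(e2 e3)^2 + (-6300/7723)^2*(e2 e4)^2 + (560/7723)^2*(e3 e4)^2 = 810000/59644729*(+1) + 6400/59644729*(+1) + 20457529/59644729*(-1) + 39690000/59644729*(-1) + 313600/59644729*(-1) = -1 (each basis 2-blade squares to minus the product of its generators' squares); cross terms between blades sharing an index anticommute and cancel; the commuting (index-disjoint) pairs give grade-4 terms 2*c*c'*(blade product), which cancel blade by blade — e1 e2 e3 e4: -1008000/59644729 + 1008000/59644729 = 0 — confirming B is simple. So B^2 = -1.
Answer: rotation, certificate B^2 = -1. Note: conjugating B changes its blade decomposition but never the scalar B^2 = -1, whose sign settles the classification.


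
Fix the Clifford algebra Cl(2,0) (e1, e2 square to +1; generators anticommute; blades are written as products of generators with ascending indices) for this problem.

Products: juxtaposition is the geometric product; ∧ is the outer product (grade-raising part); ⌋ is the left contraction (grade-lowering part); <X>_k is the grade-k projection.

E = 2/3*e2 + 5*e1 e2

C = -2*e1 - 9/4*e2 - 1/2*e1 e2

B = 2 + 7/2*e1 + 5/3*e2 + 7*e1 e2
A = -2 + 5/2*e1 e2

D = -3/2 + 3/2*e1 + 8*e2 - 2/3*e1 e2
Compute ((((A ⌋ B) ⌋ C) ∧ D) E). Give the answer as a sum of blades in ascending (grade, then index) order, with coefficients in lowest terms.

step 1: -43/2 - 7*e1 - 10/3*e2 - 14*e1 e2
step 2: 29/2 + 124/3*e1 + 415/8*e2 + 43/4*e1 e2
step 3: -87/4 - 161/4*e1 + 611/16*e2 + 3633/16*e1 e2
step 4: -53273/48 - 633/16*e1 - 863/4*e2 - 1627/12*e1 e2
Answer: -53273/48 - 633/16*e1 - 863/4*e2 - 1627/12*e1 e2


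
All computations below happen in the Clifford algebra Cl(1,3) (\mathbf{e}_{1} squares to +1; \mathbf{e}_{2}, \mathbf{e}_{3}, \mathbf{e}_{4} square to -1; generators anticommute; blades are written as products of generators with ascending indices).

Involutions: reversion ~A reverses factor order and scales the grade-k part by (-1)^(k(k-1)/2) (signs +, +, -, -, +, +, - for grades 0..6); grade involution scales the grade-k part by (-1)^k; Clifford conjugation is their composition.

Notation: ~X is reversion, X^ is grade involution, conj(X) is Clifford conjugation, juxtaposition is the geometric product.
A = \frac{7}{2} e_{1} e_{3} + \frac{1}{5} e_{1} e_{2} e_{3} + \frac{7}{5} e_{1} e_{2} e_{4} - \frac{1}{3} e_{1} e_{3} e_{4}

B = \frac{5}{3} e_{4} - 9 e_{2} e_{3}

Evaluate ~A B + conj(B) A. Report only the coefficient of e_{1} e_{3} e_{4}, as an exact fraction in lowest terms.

first term: -\frac{9}{5} e_{1} + \frac{203}{6} e_{1} e_{2} - \frac{5}{9} e_{1} e_{3} - 3 e_{1} e_{2} e_{4} - \frac{553}{30} e_{1} e_{3} e_{4} - \frac{1}{3} e_{1} e_{2} e_{3} e_{4}
second term: -\frac{9}{5} e_{1} - \frac{175}{6} e_{1} e_{2} - \frac{5}{9} e_{1} e_{3} + 3 e_{1} e_{2} e_{4} + \frac{203}{30} e_{1} e_{3} e_{4} + \frac{1}{3} e_{1} e_{2} e_{3} e_{4}
Answer: -\frac{35}{3}


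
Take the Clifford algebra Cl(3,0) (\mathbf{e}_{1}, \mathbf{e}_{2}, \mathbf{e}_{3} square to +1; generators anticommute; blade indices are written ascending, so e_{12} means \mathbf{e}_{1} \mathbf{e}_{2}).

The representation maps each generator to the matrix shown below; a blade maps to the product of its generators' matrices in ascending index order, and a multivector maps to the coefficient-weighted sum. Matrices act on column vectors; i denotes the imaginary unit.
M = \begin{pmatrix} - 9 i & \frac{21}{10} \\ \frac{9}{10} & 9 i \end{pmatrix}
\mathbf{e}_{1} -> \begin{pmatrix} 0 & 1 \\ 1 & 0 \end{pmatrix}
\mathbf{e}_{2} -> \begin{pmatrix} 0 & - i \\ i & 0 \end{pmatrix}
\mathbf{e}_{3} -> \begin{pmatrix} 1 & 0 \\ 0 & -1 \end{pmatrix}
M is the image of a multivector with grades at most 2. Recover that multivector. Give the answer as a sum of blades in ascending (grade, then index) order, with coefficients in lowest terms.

Method: 1, rho(e_{1}), rho(e_{2}), rho(e_{3}) form a trace-orthogonal basis of the 2x2 complex matrices (tr(X Y) = 2 if X = Y, else 0), so M = m0*1 + m1*rho(e_{1}) + m2*rho(e_{2}) + m3*rho(e_{3}) with m0 = tr(M)/2 = 0, m1 = tr(M rho(e_{1}))/2 = \frac{3}{2}, m2 = tr(M rho(e_{2}))/2 = \frac{3 i}{5}, m3 = tr(M rho(e_{3}))/2 = - 9 i.
Multiplying table entries, the bivector images are rho(e_{12}) = i*rho(e_{3}), rho(e_{13}) = -i*rho(e_{2}), rho(e_{23}) = i*rho(e_{1}); with real blade coefficients the real parts of m0..m3 are the coefficients of 1, e_{1}, e_{2}, e_{3} and the imaginary parts give the bivectors (e_{23}: Im m1, e_{13}: -Im m2, e_{12}: Im m3).
Answer: \frac{3}{2} e_{1} - 9 e_{12} - \frac{3}{5} e_{13}


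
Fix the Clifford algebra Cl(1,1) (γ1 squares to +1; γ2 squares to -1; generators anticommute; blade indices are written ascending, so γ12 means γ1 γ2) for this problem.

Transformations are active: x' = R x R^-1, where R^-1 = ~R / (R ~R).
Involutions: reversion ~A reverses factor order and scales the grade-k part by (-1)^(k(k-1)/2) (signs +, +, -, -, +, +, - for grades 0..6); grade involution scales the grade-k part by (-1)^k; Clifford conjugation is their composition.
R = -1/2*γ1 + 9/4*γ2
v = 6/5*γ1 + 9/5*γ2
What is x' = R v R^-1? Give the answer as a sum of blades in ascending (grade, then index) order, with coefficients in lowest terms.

~R = -1/2*γ1 + 9/4*γ2, and R ~R = -77/16, so R^-1 = ~R / (-77/16).
R v = -93/20 - 18/5*γ12
Answer: -834/385*γ1 + 981/385*γ2


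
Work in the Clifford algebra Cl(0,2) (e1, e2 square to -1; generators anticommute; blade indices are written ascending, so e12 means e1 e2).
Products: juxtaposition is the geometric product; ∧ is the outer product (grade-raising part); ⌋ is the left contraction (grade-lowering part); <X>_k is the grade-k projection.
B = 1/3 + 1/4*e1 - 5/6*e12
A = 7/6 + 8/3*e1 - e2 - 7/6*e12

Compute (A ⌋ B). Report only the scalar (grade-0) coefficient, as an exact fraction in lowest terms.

step 1: -5/4 + 9/8*e1 + 20/9*e2 - 35/36*e12
Answer: -5/4


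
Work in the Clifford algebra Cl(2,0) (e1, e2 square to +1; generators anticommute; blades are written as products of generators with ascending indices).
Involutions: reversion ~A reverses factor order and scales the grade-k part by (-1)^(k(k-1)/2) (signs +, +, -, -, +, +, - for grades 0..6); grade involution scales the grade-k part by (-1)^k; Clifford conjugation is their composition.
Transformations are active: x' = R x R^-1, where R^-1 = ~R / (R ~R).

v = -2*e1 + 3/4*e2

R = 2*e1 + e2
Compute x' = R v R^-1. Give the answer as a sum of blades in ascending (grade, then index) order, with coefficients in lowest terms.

~R = 2*e1 + e2, and R ~R = 5, so R^-1 = ~R / (5).
R v = -13/4 + 7/2*e1 e2
Answer: -3/5*e1 - 41/20*e2


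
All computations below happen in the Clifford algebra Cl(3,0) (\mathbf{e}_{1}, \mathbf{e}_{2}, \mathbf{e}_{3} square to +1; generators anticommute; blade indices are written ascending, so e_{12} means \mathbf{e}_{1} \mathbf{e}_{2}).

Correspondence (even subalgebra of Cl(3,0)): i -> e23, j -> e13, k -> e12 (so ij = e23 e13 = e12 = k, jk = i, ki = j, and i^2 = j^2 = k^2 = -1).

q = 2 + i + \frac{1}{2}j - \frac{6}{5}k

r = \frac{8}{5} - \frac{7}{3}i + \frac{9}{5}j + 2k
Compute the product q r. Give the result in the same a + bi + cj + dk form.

In blades: q = 2 - \frac{6}{5} e_{12} + \frac{1}{2} e_{13} + e_{23}, r = \frac{8}{5} + 2 e_{12} + \frac{9}{5} e_{13} - \frac{7}{3} e_{23}.
Distribute q over r term by term (generator squares from the signature, products reordered to ascending indices): (2)*r = \frac{16}{5} + 4 e_{12} + \frac{18}{5} e_{13} - \frac{14}{3} e_{23}; (-\frac{6}{5} e_{12})*r = \frac{12}{5} - \frac{48}{25} e_{12} + \frac{14}{5} e_{13} + \frac{54}{25} e_{23}; (\frac{1}{2} e_{13})*r = -\frac{9}{10} + \frac{7}{6} e_{12} + \frac{4}{5} e_{13} + e_{23}; (e_{23})*r = \frac{7}{3} + \frac{9}{5} e_{12} - 2 e_{13} + \frac{8}{5} e_{23}.
Sum: \frac{211}{30} + \frac{757}{150} e_{12} + \frac{26}{5} e_{13} + \frac{7}{75} e_{23}; translating back through the correspondence:
Answer: \frac{211}{30} + \frac{7}{75}i + \frac{26}{5}j + \frac{757}{150}k


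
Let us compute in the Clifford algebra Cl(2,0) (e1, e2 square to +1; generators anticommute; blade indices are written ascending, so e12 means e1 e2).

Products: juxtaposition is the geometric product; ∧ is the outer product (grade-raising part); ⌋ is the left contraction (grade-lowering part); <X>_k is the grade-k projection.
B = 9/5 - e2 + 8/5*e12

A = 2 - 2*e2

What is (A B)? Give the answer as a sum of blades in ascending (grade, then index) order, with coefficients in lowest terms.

step 1: 28/5 + 16/5*e1 - 28/5*e2 + 16/5*e12
Answer: 28/5 + 16/5*e1 - 28/5*e2 + 16/5*e12


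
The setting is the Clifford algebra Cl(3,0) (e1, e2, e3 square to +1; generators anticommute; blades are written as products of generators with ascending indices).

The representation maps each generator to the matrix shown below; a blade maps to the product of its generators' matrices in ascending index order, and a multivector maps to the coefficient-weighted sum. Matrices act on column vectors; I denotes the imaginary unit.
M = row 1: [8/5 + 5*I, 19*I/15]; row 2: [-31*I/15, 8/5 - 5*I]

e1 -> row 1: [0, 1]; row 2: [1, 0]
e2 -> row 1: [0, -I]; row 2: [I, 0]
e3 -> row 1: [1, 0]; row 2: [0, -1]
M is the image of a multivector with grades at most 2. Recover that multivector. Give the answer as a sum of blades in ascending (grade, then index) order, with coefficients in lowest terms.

Method: 1, rho(e1), rho(e2), rho(e3) form a trace-orthogonal basis of the 2x2 complex matrices (tr(X Y) = 2 if X = Y, else 0), so M = m0*1 + m1*rho(e1) + m2*rho(e2) + m3*rho(e3) with m0 = tr(M)/2 = 8/5, m1 = tr(M rho(e1))/2 = -2*I/5, m2 = tr(M rho(e2))/2 = -5/3, m3 = tr(M rho(e3))/2 = 5*I.
Multiplying table entries, the bivector images are rho(e1 e2) = I*rho(e3), rho(e1 e3) = -I*rho(e2), rho(e2 e3) = I*rho(e1); with real blade coefficients the real parts of m0..m3 are the coefficients of 1, e1, e2, e3 and the imaginary parts give the bivectors (e2 e3: Im m1, e1 e3: -Im m2, e1 e2: Im m3).
Answer: 8/5 - 5/3*e2 + 5*e1 e2 - 2/5*e2 e3


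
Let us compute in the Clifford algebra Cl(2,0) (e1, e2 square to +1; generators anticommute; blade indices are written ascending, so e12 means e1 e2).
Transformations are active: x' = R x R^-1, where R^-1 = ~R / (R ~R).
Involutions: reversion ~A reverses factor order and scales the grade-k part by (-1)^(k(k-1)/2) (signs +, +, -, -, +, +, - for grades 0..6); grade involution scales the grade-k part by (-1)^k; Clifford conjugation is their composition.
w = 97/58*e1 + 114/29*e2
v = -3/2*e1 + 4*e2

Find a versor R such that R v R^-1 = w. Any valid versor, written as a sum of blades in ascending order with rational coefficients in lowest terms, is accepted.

Construction: equal norms (both 73/4) license R = v + w = 5/29*e1 + 230/29*e2 — nothing changes along that direction, while (v - w)/2 changes sign, so v maps onto w.
Answer: 5/29*e1 + 230/29*e2


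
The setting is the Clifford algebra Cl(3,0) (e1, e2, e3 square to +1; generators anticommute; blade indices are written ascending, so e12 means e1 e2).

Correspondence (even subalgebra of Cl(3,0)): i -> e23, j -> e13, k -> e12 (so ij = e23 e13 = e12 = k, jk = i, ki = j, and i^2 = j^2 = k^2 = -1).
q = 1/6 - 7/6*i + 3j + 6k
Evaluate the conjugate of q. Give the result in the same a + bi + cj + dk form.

In blades: q = 1/6 + 6*e12 + 3*e13 - 7/6*e23.
Quaternion conjugation is reversion on the even subalgebra: the scalar is fixed and every grade-2 blade flips sign, giving 1/6 - 6*e12 - 3*e13 + 7/6*e23; translating back:
Answer: 1/6 + 7/6*i - 3j - 6k


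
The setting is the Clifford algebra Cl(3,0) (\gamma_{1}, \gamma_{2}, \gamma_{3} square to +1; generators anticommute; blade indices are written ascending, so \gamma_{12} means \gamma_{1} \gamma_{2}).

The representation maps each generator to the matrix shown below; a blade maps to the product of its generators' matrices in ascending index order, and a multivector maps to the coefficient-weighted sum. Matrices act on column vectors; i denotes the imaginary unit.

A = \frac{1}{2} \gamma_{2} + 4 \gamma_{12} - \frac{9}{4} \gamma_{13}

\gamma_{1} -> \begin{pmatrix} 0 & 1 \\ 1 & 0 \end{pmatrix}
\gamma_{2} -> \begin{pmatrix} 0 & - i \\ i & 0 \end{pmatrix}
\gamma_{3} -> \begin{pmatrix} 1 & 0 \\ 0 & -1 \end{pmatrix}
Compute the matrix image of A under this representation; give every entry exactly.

Bivector images (products of the table entries): rho(\gamma_{12}) = rho(\gamma_{1})rho(\gamma_{2}) = \begin{pmatrix} i & 0 \\ 0 & - i \end{pmatrix}; rho(\gamma_{13}) = rho(\gamma_{1})rho(\gamma_{3}) = \begin{pmatrix} 0 & -1 \\ 1 & 0 \end{pmatrix}.
M = (\frac{1}{2})*rho(\gamma_{2}) + (4)*rho(\gamma_{12}) + (-\frac{9}{4})*rho(\gamma_{13}), summed entrywise:
Answer: \begin{pmatrix} 4 i & \frac{9}{4} - \frac{i}{2} \\ - \frac{9}{4} + \frac{i}{2} & - 4 i \end{pmatrix}


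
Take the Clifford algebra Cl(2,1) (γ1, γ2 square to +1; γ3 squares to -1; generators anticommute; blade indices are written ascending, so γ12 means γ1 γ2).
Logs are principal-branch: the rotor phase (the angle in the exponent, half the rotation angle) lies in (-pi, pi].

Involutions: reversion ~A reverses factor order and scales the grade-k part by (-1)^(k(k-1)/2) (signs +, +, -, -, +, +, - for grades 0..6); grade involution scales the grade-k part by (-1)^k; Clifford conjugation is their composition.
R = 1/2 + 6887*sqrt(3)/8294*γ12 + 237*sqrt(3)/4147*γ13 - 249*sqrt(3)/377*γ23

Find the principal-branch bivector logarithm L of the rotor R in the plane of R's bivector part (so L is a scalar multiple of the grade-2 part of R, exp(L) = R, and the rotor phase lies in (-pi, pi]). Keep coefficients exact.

The scalar part of R is 1/2, so the principal-branch rotor phase is pinned; divide the bivector part by its sine to get the unit plane — L is the phase times that plane.
Concretely: cos(phase) = 1/2 gives phase = ±pi/3, and since phase/sin(phase) is even the sign is immaterial: L = (phase/sin(phase)) * <R>_2 = (2*sqrt(3)*pi/9) * <R>_2.
Answer: 6887*pi/12441*γ12 + 158*pi/4147*γ13 - 166*pi/377*γ23


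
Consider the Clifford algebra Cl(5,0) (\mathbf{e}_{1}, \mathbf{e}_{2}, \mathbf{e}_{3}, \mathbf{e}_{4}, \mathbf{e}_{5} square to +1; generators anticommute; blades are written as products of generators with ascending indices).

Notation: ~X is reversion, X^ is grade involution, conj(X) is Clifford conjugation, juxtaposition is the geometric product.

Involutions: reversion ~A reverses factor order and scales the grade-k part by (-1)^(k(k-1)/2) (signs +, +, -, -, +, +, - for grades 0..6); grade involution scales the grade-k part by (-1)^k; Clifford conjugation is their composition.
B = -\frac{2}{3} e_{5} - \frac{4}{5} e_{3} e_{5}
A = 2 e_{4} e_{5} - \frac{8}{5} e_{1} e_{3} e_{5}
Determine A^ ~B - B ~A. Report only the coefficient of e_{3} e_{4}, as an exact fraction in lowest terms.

first term: -\frac{32}{25} e_{1} - \frac{4}{3} e_{4} - \frac{16}{15} e_{1} e_{3} + \frac{8}{5} e_{3} e_{4}
second term: \frac{32}{25} e_{1} - \frac{4}{3} e_{4} - \frac{16}{15} e_{1} e_{3} - \frac{8}{5} e_{3} e_{4}
Answer: \frac{16}{5}


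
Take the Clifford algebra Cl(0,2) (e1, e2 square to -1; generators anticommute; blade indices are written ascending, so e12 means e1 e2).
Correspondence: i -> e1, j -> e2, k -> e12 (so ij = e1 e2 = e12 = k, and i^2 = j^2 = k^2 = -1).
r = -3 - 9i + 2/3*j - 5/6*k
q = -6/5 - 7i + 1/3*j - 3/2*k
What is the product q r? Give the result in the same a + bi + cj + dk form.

In blades: q = -6/5 - 7*e1 + 1/3*e2 - 3/2*e12, r = -3 - 9*e1 + 2/3*e2 - 5/6*e12.
Distribute q over r term by term (generator squares from the signature, products reordered to ascending indices): (-6/5)*r = 18/5 + 54/5*e1 - 4/5*e2 + e12; (-7*e1)*r = -63 + 21*e1 - 35/6*e2 - 14/3*e12; (1/3*e2)*r = -2/9 - 5/18*e1 - e2 + 3*e12; (-3/2*e12)*r = -5/4 + e1 + 27/2*e2 + 9/2*e12.
Sum: -10957/180 + 2927/90*e1 + 88/15*e2 + 23/6*e12; translating back through the correspondence:
Answer: -10957/180 + 2927/90*i + 88/15*j + 23/6*k


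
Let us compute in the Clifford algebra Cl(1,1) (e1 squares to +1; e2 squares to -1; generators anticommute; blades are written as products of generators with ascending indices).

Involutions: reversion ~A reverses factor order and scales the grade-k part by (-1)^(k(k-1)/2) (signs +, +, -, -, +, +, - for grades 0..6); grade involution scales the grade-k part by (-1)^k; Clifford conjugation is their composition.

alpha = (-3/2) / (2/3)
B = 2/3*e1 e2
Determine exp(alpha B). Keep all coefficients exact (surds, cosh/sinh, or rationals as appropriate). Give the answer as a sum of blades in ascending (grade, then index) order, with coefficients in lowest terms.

B^2 = (2/3)^2*(e1 e2)^2 = 4/9*(+1) = 4/9 (a basis 2-blade squares to minus the product of its generators' squares).
B^2 = 4/9 — a positive square means the series sums to a boost: l = 2/3, alpha*l = -3/2, so exp(alpha B) = cosh(-3/2) + (sinh(-3/2)/(2/3))*B = cosh(3/2) + (-3*sinh(3/2)/2)*B.
Answer: cosh(3/2) - sinh(3/2)*e1 e2


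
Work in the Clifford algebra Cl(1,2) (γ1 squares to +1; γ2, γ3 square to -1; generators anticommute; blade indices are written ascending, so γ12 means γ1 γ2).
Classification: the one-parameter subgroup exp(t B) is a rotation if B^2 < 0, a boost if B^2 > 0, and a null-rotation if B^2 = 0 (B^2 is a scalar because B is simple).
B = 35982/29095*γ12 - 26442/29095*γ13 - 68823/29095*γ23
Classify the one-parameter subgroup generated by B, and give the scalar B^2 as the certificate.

B^2 term by term: the squares give (35982/29095)^2*(γ12)^2 + (-26442/29095)^2*(γ13)^2 + (-68823/29095)^2*(γ23)^2 = 1294704324/846519025*(+1) + 699179364/846519025*(+1) + 4736605329/846519025*(-1) = -81/25 (each basis 2-blade squares to minus the product of its generators' squares); cross terms between blades sharing an index anticommute and cancel. So B^2 = -81/25.
Answer: rotation, certificate B^2 = -81/25. Why this suffices: the scalar -81/25 survives any versor conjugation, so its sign alone determines the class however B is presented.


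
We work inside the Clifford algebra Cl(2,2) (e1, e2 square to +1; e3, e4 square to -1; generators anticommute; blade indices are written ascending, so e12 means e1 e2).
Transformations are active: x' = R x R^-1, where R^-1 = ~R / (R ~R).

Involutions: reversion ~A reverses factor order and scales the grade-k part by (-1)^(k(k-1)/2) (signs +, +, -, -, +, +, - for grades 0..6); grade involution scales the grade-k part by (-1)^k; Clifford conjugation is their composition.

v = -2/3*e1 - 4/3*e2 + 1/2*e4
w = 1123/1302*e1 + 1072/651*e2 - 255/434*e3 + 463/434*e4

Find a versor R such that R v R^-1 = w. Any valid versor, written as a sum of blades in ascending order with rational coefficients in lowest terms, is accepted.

Sketch: the shared square 71/36 makes R = v + w = 85/434*e1 + 68/217*e2 - 255/434*e3 + 340/217*e4 the natural versor; its sandwich fixes that direction, negates (v - w)/2, and sends v to w.
Answer: 85/434*e1 + 68/217*e2 - 255/434*e3 + 340/217*e4


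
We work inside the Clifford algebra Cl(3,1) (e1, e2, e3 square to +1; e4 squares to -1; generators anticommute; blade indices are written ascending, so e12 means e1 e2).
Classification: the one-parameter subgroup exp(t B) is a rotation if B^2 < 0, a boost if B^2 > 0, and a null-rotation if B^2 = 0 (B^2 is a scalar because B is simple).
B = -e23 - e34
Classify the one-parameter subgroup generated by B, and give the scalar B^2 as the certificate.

B^2 term by term: the squares give (-1)^2*(e23)^2 + (-1)^2*(e34)^2 = 1*(-1) + 1*(+1) = 0 (each basis 2-blade squares to minus the product of its generators' squares); cross terms between blades sharing an index anticommute and cancel. So B^2 = 0.
Answer: null-rotation, certificate B^2 = 0. Check the certificate: B^2 = 0, and that sign is decisive whatever form B takes.


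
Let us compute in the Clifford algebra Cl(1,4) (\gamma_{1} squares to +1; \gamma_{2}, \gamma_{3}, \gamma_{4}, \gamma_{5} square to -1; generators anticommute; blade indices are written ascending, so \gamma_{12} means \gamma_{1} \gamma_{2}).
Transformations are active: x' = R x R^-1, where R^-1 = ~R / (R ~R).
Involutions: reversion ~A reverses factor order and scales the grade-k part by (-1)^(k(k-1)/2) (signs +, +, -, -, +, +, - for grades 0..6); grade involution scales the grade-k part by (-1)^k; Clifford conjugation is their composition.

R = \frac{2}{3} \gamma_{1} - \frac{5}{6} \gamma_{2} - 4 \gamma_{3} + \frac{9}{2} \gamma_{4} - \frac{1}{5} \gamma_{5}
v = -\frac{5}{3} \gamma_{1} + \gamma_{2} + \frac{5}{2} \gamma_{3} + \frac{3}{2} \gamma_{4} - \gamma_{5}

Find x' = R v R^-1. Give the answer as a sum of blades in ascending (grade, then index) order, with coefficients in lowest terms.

~R = \frac{2}{3} \gamma_{1} - \frac{5}{6} \gamma_{2} - 4 \gamma_{3} + \frac{9}{2} \gamma_{4} - \frac{1}{5} \gamma_{5}, and R ~R = -\frac{1827}{50}, so R^-1 = ~R / (-\frac{1827}{50}).
R v = \frac{499}{180} - \frac{13}{18} \gamma_{12} - 5 \gamma_{13} + \frac{17}{2} \gamma_{14} - \gamma_{15} + \frac{23}{12} \gamma_{23} - \frac{23}{4} \gamma_{24} + \frac{31}{30} \gamma_{25} - \frac{69}{4} \gamma_{34} + \frac{9}{2} \gamma_{35} - \frac{21}{5} \gamma_{45}
Answer: \frac{77225}{49329} \gamma_{1} - \frac{86183}{98658} \gamma_{2} - \frac{62255}{32886} \gamma_{3} - \frac{3988}{1827} \gamma_{4} + \frac{16942}{16443} \gamma_{5}


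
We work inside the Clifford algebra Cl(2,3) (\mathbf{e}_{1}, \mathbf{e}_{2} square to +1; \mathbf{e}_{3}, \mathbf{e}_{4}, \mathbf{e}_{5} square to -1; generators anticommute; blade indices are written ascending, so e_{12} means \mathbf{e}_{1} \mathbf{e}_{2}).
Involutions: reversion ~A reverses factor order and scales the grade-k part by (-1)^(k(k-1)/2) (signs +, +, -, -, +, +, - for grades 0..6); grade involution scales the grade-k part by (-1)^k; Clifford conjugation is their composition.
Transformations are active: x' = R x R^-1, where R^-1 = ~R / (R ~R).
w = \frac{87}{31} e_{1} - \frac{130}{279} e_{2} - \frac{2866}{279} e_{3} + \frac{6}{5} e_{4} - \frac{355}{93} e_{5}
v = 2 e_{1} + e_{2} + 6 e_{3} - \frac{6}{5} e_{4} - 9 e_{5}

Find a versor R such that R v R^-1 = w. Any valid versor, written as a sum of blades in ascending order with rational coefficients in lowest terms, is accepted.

Since q(v) = q(w) = -\frac{2836}{25}, the sum R = v + w = \frac{149}{31} e_{1} + \frac{149}{279} e_{2} - \frac{1192}{279} e_{3} - \frac{1192}{93} e_{5} does the job whenever invertible.
Answer: \frac{149}{31} e_{1} + \frac{149}{279} e_{2} - \frac{1192}{279} e_{3} - \frac{1192}{93} e_{5}


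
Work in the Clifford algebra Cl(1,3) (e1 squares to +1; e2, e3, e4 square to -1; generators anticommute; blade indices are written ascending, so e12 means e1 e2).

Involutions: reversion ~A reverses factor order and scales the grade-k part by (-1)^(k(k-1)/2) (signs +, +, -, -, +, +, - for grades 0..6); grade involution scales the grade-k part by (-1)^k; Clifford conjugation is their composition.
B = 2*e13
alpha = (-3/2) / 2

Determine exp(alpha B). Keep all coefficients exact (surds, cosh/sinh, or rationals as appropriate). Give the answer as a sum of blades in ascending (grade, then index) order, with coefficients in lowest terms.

B^2 = (2)^2*(e13)^2 = 4*(+1) = 4 (a basis 2-blade squares to minus the product of its generators' squares).
B^2 = 4 — a positive square means the series sums to a boost: l = 2, alpha*l = -3/2, so exp(alpha B) = cosh(-3/2) + (sinh(-3/2)/2)*B = cosh(3/2) + (-sinh(3/2)/2)*B.
Answer: cosh(3/2) - sinh(3/2)*e13


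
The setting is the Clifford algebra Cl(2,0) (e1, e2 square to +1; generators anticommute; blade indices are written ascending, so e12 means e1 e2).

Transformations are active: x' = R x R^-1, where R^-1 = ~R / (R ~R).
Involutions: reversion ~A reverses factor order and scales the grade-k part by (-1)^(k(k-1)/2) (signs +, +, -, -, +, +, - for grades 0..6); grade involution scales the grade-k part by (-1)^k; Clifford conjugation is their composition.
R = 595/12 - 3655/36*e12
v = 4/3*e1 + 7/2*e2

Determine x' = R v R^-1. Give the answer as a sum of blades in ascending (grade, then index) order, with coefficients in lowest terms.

~R = 595/12 + 3655/36*e12, and R ~R = 8272625/648, so R^-1 = ~R / (8272625/648).
R v = -20825/72*e1 + 66725/216*e2
Answer: -4919/1374*e1 - 252/229*e2


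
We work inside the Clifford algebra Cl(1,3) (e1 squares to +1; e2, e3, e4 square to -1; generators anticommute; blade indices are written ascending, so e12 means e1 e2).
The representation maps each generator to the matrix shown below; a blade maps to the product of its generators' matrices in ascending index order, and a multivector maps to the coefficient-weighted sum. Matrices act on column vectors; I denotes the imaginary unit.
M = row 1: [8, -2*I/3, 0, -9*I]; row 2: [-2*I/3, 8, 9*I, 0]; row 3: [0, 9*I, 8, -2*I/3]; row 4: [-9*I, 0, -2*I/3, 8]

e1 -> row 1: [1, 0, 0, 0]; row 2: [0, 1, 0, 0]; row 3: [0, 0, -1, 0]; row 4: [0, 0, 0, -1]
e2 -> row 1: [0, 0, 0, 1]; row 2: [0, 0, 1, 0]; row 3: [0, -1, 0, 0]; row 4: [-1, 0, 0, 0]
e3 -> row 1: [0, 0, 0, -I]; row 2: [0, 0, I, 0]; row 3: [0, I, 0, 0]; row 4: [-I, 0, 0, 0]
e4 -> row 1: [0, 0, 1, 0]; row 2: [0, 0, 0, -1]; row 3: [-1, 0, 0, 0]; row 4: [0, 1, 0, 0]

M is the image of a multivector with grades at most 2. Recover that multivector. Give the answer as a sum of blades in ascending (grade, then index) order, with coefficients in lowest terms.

Method: the blade images are trace-orthogonal — tr(rho(e_A) rho(e_B)^-1) = 4 if A = B and 0 otherwise — and rho(e_A)^-1 = (e_A)^2 * rho(e_A) with (e_A)^2 = +1 or -1, so the coefficient of e_A in the preimage is (e_A)^2 * tr(M rho(e_A))/4.
Nonzero projections over blades of grade <= 2: 1: (1)^2 = +1, tr(M 1) = 32, coefficient 8; e3: (e3)^2 = -1, tr(M rho(e3)) = -36, coefficient 9; e34: (e34)^2 = -1, tr(M rho(e34)) = -8/3, coefficient 2/3. Every other blade of grade <= 2 projects to 0.
Answer: 8 + 9*e3 + 2/3*e34


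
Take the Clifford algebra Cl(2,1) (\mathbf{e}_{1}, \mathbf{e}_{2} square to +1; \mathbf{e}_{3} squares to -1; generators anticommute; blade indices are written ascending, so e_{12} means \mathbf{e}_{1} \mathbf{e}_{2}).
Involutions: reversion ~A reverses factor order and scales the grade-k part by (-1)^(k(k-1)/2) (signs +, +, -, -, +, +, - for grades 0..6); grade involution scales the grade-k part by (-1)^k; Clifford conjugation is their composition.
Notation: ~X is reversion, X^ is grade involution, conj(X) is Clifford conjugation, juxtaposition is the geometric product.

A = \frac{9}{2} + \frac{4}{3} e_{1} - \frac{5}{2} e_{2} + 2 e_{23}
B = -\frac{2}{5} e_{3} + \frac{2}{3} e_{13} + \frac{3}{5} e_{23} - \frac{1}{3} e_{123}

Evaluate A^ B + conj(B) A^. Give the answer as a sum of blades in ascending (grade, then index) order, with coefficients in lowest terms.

first term: \frac{6}{5} - \frac{2}{3} e_{1} + \frac{4}{5} e_{2} - \frac{107}{90} e_{3} - \frac{4}{3} e_{12} + \frac{131}{30} e_{13} + \frac{193}{90} e_{23} - \frac{119}{30} e_{123}
second term: -\frac{6}{5} - \frac{2}{3} e_{1} + \frac{4}{5} e_{2} + \frac{217}{90} e_{3} - \frac{4}{3} e_{12} - \frac{49}{30} e_{13} - \frac{293}{90} e_{23} + \frac{29}{30} e_{123}
Answer: -\frac{4}{3} e_{1} + \frac{8}{5} e_{2} + \frac{11}{9} e_{3} - \frac{8}{3} e_{12} + \frac{41}{15} e_{13} - \frac{10}{9} e_{23} - 3 e_{123}


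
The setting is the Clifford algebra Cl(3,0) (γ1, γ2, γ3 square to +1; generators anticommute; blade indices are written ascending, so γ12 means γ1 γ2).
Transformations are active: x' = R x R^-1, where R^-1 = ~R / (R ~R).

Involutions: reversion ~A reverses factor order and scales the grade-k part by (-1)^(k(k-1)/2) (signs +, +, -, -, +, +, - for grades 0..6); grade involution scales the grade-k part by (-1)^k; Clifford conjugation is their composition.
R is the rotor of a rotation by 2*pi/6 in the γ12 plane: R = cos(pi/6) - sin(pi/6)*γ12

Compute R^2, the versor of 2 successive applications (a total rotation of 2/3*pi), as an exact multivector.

The rotor phase is half the rotation angle and phases add under composition, so 2 steps in the γ12 plane accumulate phase 2*(pi/6) = pi/3: R^2 = cos(pi/3) - sin(pi/3)*γ12.
cos(pi/3) = 1/2 and sin(pi/3) = sqrt(3)/2, so R^2 = 1/2 - sqrt(3)/2*γ12. The net rotation is 2/3*pi; the rotor keeps the half-angle phase exactly.
Answer: 1/2 - sqrt(3)/2*γ12


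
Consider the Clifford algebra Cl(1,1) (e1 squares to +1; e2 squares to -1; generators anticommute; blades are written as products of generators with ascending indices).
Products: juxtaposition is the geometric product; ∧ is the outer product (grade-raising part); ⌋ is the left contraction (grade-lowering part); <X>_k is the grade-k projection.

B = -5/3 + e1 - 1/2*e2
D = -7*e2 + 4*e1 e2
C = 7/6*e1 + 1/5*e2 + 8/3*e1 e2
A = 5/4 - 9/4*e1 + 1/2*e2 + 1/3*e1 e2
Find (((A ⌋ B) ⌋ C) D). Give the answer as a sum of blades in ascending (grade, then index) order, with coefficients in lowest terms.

step 1: -49/12 + 5/4*e1 - 5/8*e2
step 2: 19/12 - 463/72*e1 + 151/60*e2 - 98/9*e1 e2
step 3: -4669/180 - 2977/45*e1 - 1325/36*e2 + 3697/72*e1 e2
Answer: -4669/180 - 2977/45*e1 - 1325/36*e2 + 3697/72*e1 e2


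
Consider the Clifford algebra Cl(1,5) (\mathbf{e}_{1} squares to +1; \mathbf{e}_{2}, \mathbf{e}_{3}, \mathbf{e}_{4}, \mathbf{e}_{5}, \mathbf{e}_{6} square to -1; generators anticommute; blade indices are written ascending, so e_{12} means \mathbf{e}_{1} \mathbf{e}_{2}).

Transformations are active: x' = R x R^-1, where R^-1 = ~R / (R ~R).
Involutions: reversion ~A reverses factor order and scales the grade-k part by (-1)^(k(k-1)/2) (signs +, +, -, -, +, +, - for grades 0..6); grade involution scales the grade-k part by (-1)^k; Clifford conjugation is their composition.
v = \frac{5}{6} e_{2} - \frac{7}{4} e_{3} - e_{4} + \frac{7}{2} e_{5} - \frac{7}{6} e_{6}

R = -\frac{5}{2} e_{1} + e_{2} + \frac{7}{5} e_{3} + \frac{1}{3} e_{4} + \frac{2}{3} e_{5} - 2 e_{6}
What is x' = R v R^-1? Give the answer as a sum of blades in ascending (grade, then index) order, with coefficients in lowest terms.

~R = -\frac{5}{2} e_{1} + e_{2} + \frac{7}{5} e_{3} + \frac{1}{3} e_{4} + \frac{2}{3} e_{5} - 2 e_{6}, and R ~R = -\frac{1139}{900}, so R^-1 = ~R / (-\frac{1139}{900}).
R v = -\frac{163}{60} - \frac{25}{12} e_{12} + \frac{35}{8} e_{13} + \frac{5}{2} e_{14} - \frac{35}{4} e_{15} + \frac{35}{12} e_{16} - \frac{35}{12} e_{23} - \frac{23}{18} e_{24} + \frac{53}{18} e_{25} + \frac{1}{2} e_{26} - \frac{49}{60} e_{34} + \frac{91}{15} e_{35} - \frac{77}{15} e_{36} + \frac{11}{6} e_{45} - \frac{43}{18} e_{46} + \frac{56}{9} e_{56}
Answer: -\frac{12225}{1139} e_{1} + \frac{23645}{6834} e_{2} + \frac{35357}{4556} e_{3} + \frac{2769}{1139} e_{4} - \frac{1453}{2278} e_{5} - \frac{50707}{6834} e_{6}
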